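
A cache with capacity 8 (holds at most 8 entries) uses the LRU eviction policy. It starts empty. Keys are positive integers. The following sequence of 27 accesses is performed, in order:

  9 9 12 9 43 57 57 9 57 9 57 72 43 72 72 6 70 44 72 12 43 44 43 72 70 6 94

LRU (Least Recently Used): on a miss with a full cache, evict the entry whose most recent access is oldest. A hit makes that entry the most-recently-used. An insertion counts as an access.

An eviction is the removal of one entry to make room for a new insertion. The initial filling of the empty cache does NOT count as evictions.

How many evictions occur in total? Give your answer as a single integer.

Answer: 1

Derivation:
LRU simulation (capacity=8):
  1. access 9: MISS. Cache (LRU->MRU): [9]
  2. access 9: HIT. Cache (LRU->MRU): [9]
  3. access 12: MISS. Cache (LRU->MRU): [9 12]
  4. access 9: HIT. Cache (LRU->MRU): [12 9]
  5. access 43: MISS. Cache (LRU->MRU): [12 9 43]
  6. access 57: MISS. Cache (LRU->MRU): [12 9 43 57]
  7. access 57: HIT. Cache (LRU->MRU): [12 9 43 57]
  8. access 9: HIT. Cache (LRU->MRU): [12 43 57 9]
  9. access 57: HIT. Cache (LRU->MRU): [12 43 9 57]
  10. access 9: HIT. Cache (LRU->MRU): [12 43 57 9]
  11. access 57: HIT. Cache (LRU->MRU): [12 43 9 57]
  12. access 72: MISS. Cache (LRU->MRU): [12 43 9 57 72]
  13. access 43: HIT. Cache (LRU->MRU): [12 9 57 72 43]
  14. access 72: HIT. Cache (LRU->MRU): [12 9 57 43 72]
  15. access 72: HIT. Cache (LRU->MRU): [12 9 57 43 72]
  16. access 6: MISS. Cache (LRU->MRU): [12 9 57 43 72 6]
  17. access 70: MISS. Cache (LRU->MRU): [12 9 57 43 72 6 70]
  18. access 44: MISS. Cache (LRU->MRU): [12 9 57 43 72 6 70 44]
  19. access 72: HIT. Cache (LRU->MRU): [12 9 57 43 6 70 44 72]
  20. access 12: HIT. Cache (LRU->MRU): [9 57 43 6 70 44 72 12]
  21. access 43: HIT. Cache (LRU->MRU): [9 57 6 70 44 72 12 43]
  22. access 44: HIT. Cache (LRU->MRU): [9 57 6 70 72 12 43 44]
  23. access 43: HIT. Cache (LRU->MRU): [9 57 6 70 72 12 44 43]
  24. access 72: HIT. Cache (LRU->MRU): [9 57 6 70 12 44 43 72]
  25. access 70: HIT. Cache (LRU->MRU): [9 57 6 12 44 43 72 70]
  26. access 6: HIT. Cache (LRU->MRU): [9 57 12 44 43 72 70 6]
  27. access 94: MISS, evict 9. Cache (LRU->MRU): [57 12 44 43 72 70 6 94]
Total: 18 hits, 9 misses, 1 evictions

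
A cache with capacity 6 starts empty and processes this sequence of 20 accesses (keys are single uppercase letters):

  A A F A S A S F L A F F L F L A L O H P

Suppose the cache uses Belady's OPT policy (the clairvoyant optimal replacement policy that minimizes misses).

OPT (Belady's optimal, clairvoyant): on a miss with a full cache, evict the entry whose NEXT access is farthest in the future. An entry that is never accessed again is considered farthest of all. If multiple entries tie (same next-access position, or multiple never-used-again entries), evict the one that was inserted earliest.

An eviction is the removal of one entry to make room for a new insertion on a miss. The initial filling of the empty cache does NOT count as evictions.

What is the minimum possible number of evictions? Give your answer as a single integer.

Answer: 1

Derivation:
OPT (Belady) simulation (capacity=6):
  1. access A: MISS. Cache: [A]
  2. access A: HIT. Next use of A: step 4. Cache: [A]
  3. access F: MISS. Cache: [A F]
  4. access A: HIT. Next use of A: step 6. Cache: [A F]
  5. access S: MISS. Cache: [A F S]
  6. access A: HIT. Next use of A: step 10. Cache: [A F S]
  7. access S: HIT. Next use of S: never. Cache: [A F S]
  8. access F: HIT. Next use of F: step 11. Cache: [A F S]
  9. access L: MISS. Cache: [A F S L]
  10. access A: HIT. Next use of A: step 16. Cache: [A F S L]
  11. access F: HIT. Next use of F: step 12. Cache: [A F S L]
  12. access F: HIT. Next use of F: step 14. Cache: [A F S L]
  13. access L: HIT. Next use of L: step 15. Cache: [A F S L]
  14. access F: HIT. Next use of F: never. Cache: [A F S L]
  15. access L: HIT. Next use of L: step 17. Cache: [A F S L]
  16. access A: HIT. Next use of A: never. Cache: [A F S L]
  17. access L: HIT. Next use of L: never. Cache: [A F S L]
  18. access O: MISS. Cache: [A F S L O]
  19. access H: MISS. Cache: [A F S L O H]
  20. access P: MISS, evict A (next use: never). Cache: [F S L O H P]
Total: 13 hits, 7 misses, 1 evictions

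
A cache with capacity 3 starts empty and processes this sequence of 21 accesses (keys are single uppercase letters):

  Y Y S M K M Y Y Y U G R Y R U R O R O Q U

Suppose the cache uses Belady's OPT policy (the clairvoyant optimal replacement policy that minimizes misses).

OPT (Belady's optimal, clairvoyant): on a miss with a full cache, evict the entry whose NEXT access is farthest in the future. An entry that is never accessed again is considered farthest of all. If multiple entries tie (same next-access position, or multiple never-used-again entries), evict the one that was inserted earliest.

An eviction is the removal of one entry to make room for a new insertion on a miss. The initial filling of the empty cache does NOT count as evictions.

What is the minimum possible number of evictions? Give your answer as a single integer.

OPT (Belady) simulation (capacity=3):
  1. access Y: MISS. Cache: [Y]
  2. access Y: HIT. Next use of Y: step 7. Cache: [Y]
  3. access S: MISS. Cache: [Y S]
  4. access M: MISS. Cache: [Y S M]
  5. access K: MISS, evict S (next use: never). Cache: [Y M K]
  6. access M: HIT. Next use of M: never. Cache: [Y M K]
  7. access Y: HIT. Next use of Y: step 8. Cache: [Y M K]
  8. access Y: HIT. Next use of Y: step 9. Cache: [Y M K]
  9. access Y: HIT. Next use of Y: step 13. Cache: [Y M K]
  10. access U: MISS, evict M (next use: never). Cache: [Y K U]
  11. access G: MISS, evict K (next use: never). Cache: [Y U G]
  12. access R: MISS, evict G (next use: never). Cache: [Y U R]
  13. access Y: HIT. Next use of Y: never. Cache: [Y U R]
  14. access R: HIT. Next use of R: step 16. Cache: [Y U R]
  15. access U: HIT. Next use of U: step 21. Cache: [Y U R]
  16. access R: HIT. Next use of R: step 18. Cache: [Y U R]
  17. access O: MISS, evict Y (next use: never). Cache: [U R O]
  18. access R: HIT. Next use of R: never. Cache: [U R O]
  19. access O: HIT. Next use of O: never. Cache: [U R O]
  20. access Q: MISS, evict R (next use: never). Cache: [U O Q]
  21. access U: HIT. Next use of U: never. Cache: [U O Q]
Total: 12 hits, 9 misses, 6 evictions

Answer: 6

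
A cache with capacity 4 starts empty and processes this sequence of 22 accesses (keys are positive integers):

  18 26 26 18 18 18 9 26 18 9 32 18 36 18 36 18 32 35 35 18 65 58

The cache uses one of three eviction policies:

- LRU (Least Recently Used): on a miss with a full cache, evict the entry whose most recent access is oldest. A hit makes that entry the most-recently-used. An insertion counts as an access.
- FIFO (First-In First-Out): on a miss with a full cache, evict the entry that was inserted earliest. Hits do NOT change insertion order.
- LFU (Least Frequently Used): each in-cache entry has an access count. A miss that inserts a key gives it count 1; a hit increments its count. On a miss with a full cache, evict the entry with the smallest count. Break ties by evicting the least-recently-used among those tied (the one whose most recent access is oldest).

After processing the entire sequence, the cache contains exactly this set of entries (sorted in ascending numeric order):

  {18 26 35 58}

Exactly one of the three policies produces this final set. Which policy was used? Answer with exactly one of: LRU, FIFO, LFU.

Answer: LFU

Derivation:
Simulating under each policy and comparing final sets:
  LRU: final set = {18 35 58 65} -> differs
  FIFO: final set = {18 35 58 65} -> differs
  LFU: final set = {18 26 35 58} -> MATCHES target
Only LFU produces the target set.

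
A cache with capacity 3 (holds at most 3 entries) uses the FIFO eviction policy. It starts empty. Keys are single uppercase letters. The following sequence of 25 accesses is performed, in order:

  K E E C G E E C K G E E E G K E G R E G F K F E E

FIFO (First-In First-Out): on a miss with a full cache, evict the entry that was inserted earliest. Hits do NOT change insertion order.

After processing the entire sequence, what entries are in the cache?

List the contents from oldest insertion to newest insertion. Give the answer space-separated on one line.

Answer: F K E

Derivation:
FIFO simulation (capacity=3):
  1. access K: MISS. Cache (old->new): [K]
  2. access E: MISS. Cache (old->new): [K E]
  3. access E: HIT. Cache (old->new): [K E]
  4. access C: MISS. Cache (old->new): [K E C]
  5. access G: MISS, evict K. Cache (old->new): [E C G]
  6. access E: HIT. Cache (old->new): [E C G]
  7. access E: HIT. Cache (old->new): [E C G]
  8. access C: HIT. Cache (old->new): [E C G]
  9. access K: MISS, evict E. Cache (old->new): [C G K]
  10. access G: HIT. Cache (old->new): [C G K]
  11. access E: MISS, evict C. Cache (old->new): [G K E]
  12. access E: HIT. Cache (old->new): [G K E]
  13. access E: HIT. Cache (old->new): [G K E]
  14. access G: HIT. Cache (old->new): [G K E]
  15. access K: HIT. Cache (old->new): [G K E]
  16. access E: HIT. Cache (old->new): [G K E]
  17. access G: HIT. Cache (old->new): [G K E]
  18. access R: MISS, evict G. Cache (old->new): [K E R]
  19. access E: HIT. Cache (old->new): [K E R]
  20. access G: MISS, evict K. Cache (old->new): [E R G]
  21. access F: MISS, evict E. Cache (old->new): [R G F]
  22. access K: MISS, evict R. Cache (old->new): [G F K]
  23. access F: HIT. Cache (old->new): [G F K]
  24. access E: MISS, evict G. Cache (old->new): [F K E]
  25. access E: HIT. Cache (old->new): [F K E]
Total: 14 hits, 11 misses, 8 evictions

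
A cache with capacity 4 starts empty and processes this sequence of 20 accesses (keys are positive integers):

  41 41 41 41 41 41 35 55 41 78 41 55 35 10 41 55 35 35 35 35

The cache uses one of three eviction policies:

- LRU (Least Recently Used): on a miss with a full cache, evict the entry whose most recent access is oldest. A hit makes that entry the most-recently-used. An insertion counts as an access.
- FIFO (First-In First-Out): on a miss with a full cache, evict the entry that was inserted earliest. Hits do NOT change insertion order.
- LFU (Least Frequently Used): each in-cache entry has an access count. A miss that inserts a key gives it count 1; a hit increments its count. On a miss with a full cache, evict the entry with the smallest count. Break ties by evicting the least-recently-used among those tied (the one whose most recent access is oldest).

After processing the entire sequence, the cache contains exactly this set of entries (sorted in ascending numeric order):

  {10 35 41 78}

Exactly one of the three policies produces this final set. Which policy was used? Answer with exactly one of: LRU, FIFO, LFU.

Answer: FIFO

Derivation:
Simulating under each policy and comparing final sets:
  LRU: final set = {10 35 41 55} -> differs
  FIFO: final set = {10 35 41 78} -> MATCHES target
  LFU: final set = {10 35 41 55} -> differs
Only FIFO produces the target set.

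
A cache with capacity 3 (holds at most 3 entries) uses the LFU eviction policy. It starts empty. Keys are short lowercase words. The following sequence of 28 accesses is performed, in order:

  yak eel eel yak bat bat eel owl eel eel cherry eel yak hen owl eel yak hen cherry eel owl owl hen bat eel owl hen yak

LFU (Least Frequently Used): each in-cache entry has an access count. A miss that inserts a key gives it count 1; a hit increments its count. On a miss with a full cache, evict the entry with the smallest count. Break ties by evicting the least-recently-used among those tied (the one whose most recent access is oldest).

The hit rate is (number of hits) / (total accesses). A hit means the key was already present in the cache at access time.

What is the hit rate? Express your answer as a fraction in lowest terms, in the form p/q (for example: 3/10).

LFU simulation (capacity=3):
  1. access yak: MISS. Cache: [yak(c=1)]
  2. access eel: MISS. Cache: [yak(c=1) eel(c=1)]
  3. access eel: HIT, count now 2. Cache: [yak(c=1) eel(c=2)]
  4. access yak: HIT, count now 2. Cache: [eel(c=2) yak(c=2)]
  5. access bat: MISS. Cache: [bat(c=1) eel(c=2) yak(c=2)]
  6. access bat: HIT, count now 2. Cache: [eel(c=2) yak(c=2) bat(c=2)]
  7. access eel: HIT, count now 3. Cache: [yak(c=2) bat(c=2) eel(c=3)]
  8. access owl: MISS, evict yak(c=2). Cache: [owl(c=1) bat(c=2) eel(c=3)]
  9. access eel: HIT, count now 4. Cache: [owl(c=1) bat(c=2) eel(c=4)]
  10. access eel: HIT, count now 5. Cache: [owl(c=1) bat(c=2) eel(c=5)]
  11. access cherry: MISS, evict owl(c=1). Cache: [cherry(c=1) bat(c=2) eel(c=5)]
  12. access eel: HIT, count now 6. Cache: [cherry(c=1) bat(c=2) eel(c=6)]
  13. access yak: MISS, evict cherry(c=1). Cache: [yak(c=1) bat(c=2) eel(c=6)]
  14. access hen: MISS, evict yak(c=1). Cache: [hen(c=1) bat(c=2) eel(c=6)]
  15. access owl: MISS, evict hen(c=1). Cache: [owl(c=1) bat(c=2) eel(c=6)]
  16. access eel: HIT, count now 7. Cache: [owl(c=1) bat(c=2) eel(c=7)]
  17. access yak: MISS, evict owl(c=1). Cache: [yak(c=1) bat(c=2) eel(c=7)]
  18. access hen: MISS, evict yak(c=1). Cache: [hen(c=1) bat(c=2) eel(c=7)]
  19. access cherry: MISS, evict hen(c=1). Cache: [cherry(c=1) bat(c=2) eel(c=7)]
  20. access eel: HIT, count now 8. Cache: [cherry(c=1) bat(c=2) eel(c=8)]
  21. access owl: MISS, evict cherry(c=1). Cache: [owl(c=1) bat(c=2) eel(c=8)]
  22. access owl: HIT, count now 2. Cache: [bat(c=2) owl(c=2) eel(c=8)]
  23. access hen: MISS, evict bat(c=2). Cache: [hen(c=1) owl(c=2) eel(c=8)]
  24. access bat: MISS, evict hen(c=1). Cache: [bat(c=1) owl(c=2) eel(c=8)]
  25. access eel: HIT, count now 9. Cache: [bat(c=1) owl(c=2) eel(c=9)]
  26. access owl: HIT, count now 3. Cache: [bat(c=1) owl(c=3) eel(c=9)]
  27. access hen: MISS, evict bat(c=1). Cache: [hen(c=1) owl(c=3) eel(c=9)]
  28. access yak: MISS, evict hen(c=1). Cache: [yak(c=1) owl(c=3) eel(c=9)]
Total: 12 hits, 16 misses, 13 evictions

Hit rate = 12/28 = 3/7

Answer: 3/7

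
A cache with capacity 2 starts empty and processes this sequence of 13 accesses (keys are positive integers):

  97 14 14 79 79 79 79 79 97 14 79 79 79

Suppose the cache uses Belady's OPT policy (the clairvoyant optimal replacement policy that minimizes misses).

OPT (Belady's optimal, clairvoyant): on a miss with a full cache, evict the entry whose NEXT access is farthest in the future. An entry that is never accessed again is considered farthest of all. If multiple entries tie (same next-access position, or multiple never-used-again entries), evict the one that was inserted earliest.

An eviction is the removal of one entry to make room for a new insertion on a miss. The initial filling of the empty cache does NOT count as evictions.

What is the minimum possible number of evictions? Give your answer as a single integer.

Answer: 2

Derivation:
OPT (Belady) simulation (capacity=2):
  1. access 97: MISS. Cache: [97]
  2. access 14: MISS. Cache: [97 14]
  3. access 14: HIT. Next use of 14: step 10. Cache: [97 14]
  4. access 79: MISS, evict 14 (next use: step 10). Cache: [97 79]
  5. access 79: HIT. Next use of 79: step 6. Cache: [97 79]
  6. access 79: HIT. Next use of 79: step 7. Cache: [97 79]
  7. access 79: HIT. Next use of 79: step 8. Cache: [97 79]
  8. access 79: HIT. Next use of 79: step 11. Cache: [97 79]
  9. access 97: HIT. Next use of 97: never. Cache: [97 79]
  10. access 14: MISS, evict 97 (next use: never). Cache: [79 14]
  11. access 79: HIT. Next use of 79: step 12. Cache: [79 14]
  12. access 79: HIT. Next use of 79: step 13. Cache: [79 14]
  13. access 79: HIT. Next use of 79: never. Cache: [79 14]
Total: 9 hits, 4 misses, 2 evictions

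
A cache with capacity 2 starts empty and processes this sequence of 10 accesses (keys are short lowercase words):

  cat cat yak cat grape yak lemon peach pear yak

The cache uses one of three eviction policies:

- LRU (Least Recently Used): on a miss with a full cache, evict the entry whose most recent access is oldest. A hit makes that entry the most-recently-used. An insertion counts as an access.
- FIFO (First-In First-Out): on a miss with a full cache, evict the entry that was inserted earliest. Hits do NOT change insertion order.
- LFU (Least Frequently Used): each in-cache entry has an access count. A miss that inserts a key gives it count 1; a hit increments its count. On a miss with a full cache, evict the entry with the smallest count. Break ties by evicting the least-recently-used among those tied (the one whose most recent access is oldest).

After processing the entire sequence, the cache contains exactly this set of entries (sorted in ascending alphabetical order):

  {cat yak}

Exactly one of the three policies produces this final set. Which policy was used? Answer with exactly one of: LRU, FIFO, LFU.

Simulating under each policy and comparing final sets:
  LRU: final set = {pear yak} -> differs
  FIFO: final set = {pear yak} -> differs
  LFU: final set = {cat yak} -> MATCHES target
Only LFU produces the target set.

Answer: LFU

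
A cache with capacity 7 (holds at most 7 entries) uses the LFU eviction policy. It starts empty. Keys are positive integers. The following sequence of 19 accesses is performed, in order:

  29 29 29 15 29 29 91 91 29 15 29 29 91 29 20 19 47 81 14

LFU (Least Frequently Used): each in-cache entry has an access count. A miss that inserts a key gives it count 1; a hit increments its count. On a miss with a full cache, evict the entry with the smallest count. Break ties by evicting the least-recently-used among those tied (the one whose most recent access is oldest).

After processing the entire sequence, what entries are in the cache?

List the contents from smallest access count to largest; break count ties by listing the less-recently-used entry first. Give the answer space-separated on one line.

LFU simulation (capacity=7):
  1. access 29: MISS. Cache: [29(c=1)]
  2. access 29: HIT, count now 2. Cache: [29(c=2)]
  3. access 29: HIT, count now 3. Cache: [29(c=3)]
  4. access 15: MISS. Cache: [15(c=1) 29(c=3)]
  5. access 29: HIT, count now 4. Cache: [15(c=1) 29(c=4)]
  6. access 29: HIT, count now 5. Cache: [15(c=1) 29(c=5)]
  7. access 91: MISS. Cache: [15(c=1) 91(c=1) 29(c=5)]
  8. access 91: HIT, count now 2. Cache: [15(c=1) 91(c=2) 29(c=5)]
  9. access 29: HIT, count now 6. Cache: [15(c=1) 91(c=2) 29(c=6)]
  10. access 15: HIT, count now 2. Cache: [91(c=2) 15(c=2) 29(c=6)]
  11. access 29: HIT, count now 7. Cache: [91(c=2) 15(c=2) 29(c=7)]
  12. access 29: HIT, count now 8. Cache: [91(c=2) 15(c=2) 29(c=8)]
  13. access 91: HIT, count now 3. Cache: [15(c=2) 91(c=3) 29(c=8)]
  14. access 29: HIT, count now 9. Cache: [15(c=2) 91(c=3) 29(c=9)]
  15. access 20: MISS. Cache: [20(c=1) 15(c=2) 91(c=3) 29(c=9)]
  16. access 19: MISS. Cache: [20(c=1) 19(c=1) 15(c=2) 91(c=3) 29(c=9)]
  17. access 47: MISS. Cache: [20(c=1) 19(c=1) 47(c=1) 15(c=2) 91(c=3) 29(c=9)]
  18. access 81: MISS. Cache: [20(c=1) 19(c=1) 47(c=1) 81(c=1) 15(c=2) 91(c=3) 29(c=9)]
  19. access 14: MISS, evict 20(c=1). Cache: [19(c=1) 47(c=1) 81(c=1) 14(c=1) 15(c=2) 91(c=3) 29(c=9)]
Total: 11 hits, 8 misses, 1 evictions

Answer: 19 47 81 14 15 91 29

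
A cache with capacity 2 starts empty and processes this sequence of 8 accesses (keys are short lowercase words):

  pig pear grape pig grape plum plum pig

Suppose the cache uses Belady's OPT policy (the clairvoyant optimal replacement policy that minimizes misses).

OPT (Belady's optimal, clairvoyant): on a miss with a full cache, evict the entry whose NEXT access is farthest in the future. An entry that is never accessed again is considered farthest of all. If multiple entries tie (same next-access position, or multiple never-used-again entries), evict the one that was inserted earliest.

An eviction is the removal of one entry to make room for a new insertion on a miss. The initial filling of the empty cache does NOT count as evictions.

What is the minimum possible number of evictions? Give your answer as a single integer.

OPT (Belady) simulation (capacity=2):
  1. access pig: MISS. Cache: [pig]
  2. access pear: MISS. Cache: [pig pear]
  3. access grape: MISS, evict pear (next use: never). Cache: [pig grape]
  4. access pig: HIT. Next use of pig: step 8. Cache: [pig grape]
  5. access grape: HIT. Next use of grape: never. Cache: [pig grape]
  6. access plum: MISS, evict grape (next use: never). Cache: [pig plum]
  7. access plum: HIT. Next use of plum: never. Cache: [pig plum]
  8. access pig: HIT. Next use of pig: never. Cache: [pig plum]
Total: 4 hits, 4 misses, 2 evictions

Answer: 2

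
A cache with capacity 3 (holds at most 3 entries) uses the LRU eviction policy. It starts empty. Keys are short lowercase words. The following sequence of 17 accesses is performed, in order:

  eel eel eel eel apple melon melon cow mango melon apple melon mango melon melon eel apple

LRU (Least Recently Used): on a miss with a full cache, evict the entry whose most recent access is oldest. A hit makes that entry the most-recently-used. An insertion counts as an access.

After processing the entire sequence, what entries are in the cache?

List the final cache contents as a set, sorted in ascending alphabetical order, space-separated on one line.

LRU simulation (capacity=3):
  1. access eel: MISS. Cache (LRU->MRU): [eel]
  2. access eel: HIT. Cache (LRU->MRU): [eel]
  3. access eel: HIT. Cache (LRU->MRU): [eel]
  4. access eel: HIT. Cache (LRU->MRU): [eel]
  5. access apple: MISS. Cache (LRU->MRU): [eel apple]
  6. access melon: MISS. Cache (LRU->MRU): [eel apple melon]
  7. access melon: HIT. Cache (LRU->MRU): [eel apple melon]
  8. access cow: MISS, evict eel. Cache (LRU->MRU): [apple melon cow]
  9. access mango: MISS, evict apple. Cache (LRU->MRU): [melon cow mango]
  10. access melon: HIT. Cache (LRU->MRU): [cow mango melon]
  11. access apple: MISS, evict cow. Cache (LRU->MRU): [mango melon apple]
  12. access melon: HIT. Cache (LRU->MRU): [mango apple melon]
  13. access mango: HIT. Cache (LRU->MRU): [apple melon mango]
  14. access melon: HIT. Cache (LRU->MRU): [apple mango melon]
  15. access melon: HIT. Cache (LRU->MRU): [apple mango melon]
  16. access eel: MISS, evict apple. Cache (LRU->MRU): [mango melon eel]
  17. access apple: MISS, evict mango. Cache (LRU->MRU): [melon eel apple]
Total: 9 hits, 8 misses, 5 evictions

Answer: apple eel melon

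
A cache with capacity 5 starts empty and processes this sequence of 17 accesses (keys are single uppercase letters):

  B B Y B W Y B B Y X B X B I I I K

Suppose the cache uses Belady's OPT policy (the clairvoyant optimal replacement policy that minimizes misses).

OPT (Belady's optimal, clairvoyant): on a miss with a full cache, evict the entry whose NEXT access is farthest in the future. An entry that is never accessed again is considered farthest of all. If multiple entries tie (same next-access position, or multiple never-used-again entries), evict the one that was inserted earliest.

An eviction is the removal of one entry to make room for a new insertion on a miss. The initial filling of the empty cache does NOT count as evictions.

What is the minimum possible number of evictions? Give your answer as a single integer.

Answer: 1

Derivation:
OPT (Belady) simulation (capacity=5):
  1. access B: MISS. Cache: [B]
  2. access B: HIT. Next use of B: step 4. Cache: [B]
  3. access Y: MISS. Cache: [B Y]
  4. access B: HIT. Next use of B: step 7. Cache: [B Y]
  5. access W: MISS. Cache: [B Y W]
  6. access Y: HIT. Next use of Y: step 9. Cache: [B Y W]
  7. access B: HIT. Next use of B: step 8. Cache: [B Y W]
  8. access B: HIT. Next use of B: step 11. Cache: [B Y W]
  9. access Y: HIT. Next use of Y: never. Cache: [B Y W]
  10. access X: MISS. Cache: [B Y W X]
  11. access B: HIT. Next use of B: step 13. Cache: [B Y W X]
  12. access X: HIT. Next use of X: never. Cache: [B Y W X]
  13. access B: HIT. Next use of B: never. Cache: [B Y W X]
  14. access I: MISS. Cache: [B Y W X I]
  15. access I: HIT. Next use of I: step 16. Cache: [B Y W X I]
  16. access I: HIT. Next use of I: never. Cache: [B Y W X I]
  17. access K: MISS, evict B (next use: never). Cache: [Y W X I K]
Total: 11 hits, 6 misses, 1 evictions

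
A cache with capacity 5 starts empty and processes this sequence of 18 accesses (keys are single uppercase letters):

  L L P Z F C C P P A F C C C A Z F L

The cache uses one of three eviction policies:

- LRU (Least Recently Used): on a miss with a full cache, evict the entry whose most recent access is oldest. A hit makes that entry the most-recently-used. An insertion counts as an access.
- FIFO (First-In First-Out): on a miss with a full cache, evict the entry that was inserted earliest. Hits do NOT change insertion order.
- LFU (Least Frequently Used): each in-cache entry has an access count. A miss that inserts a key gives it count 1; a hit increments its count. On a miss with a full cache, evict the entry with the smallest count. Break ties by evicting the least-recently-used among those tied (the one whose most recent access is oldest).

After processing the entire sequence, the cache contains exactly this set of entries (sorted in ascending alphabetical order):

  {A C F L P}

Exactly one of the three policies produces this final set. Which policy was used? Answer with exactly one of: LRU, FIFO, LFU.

Answer: LFU

Derivation:
Simulating under each policy and comparing final sets:
  LRU: final set = {A C F L Z} -> differs
  FIFO: final set = {A C F L Z} -> differs
  LFU: final set = {A C F L P} -> MATCHES target
Only LFU produces the target set.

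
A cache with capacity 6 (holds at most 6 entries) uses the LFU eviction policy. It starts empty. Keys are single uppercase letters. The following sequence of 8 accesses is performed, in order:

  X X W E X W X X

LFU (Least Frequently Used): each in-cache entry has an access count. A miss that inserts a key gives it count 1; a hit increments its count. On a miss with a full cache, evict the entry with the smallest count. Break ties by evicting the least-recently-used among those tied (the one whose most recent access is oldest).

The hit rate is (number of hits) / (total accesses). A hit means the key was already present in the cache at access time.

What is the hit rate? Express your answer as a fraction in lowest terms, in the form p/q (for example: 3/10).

Answer: 5/8

Derivation:
LFU simulation (capacity=6):
  1. access X: MISS. Cache: [X(c=1)]
  2. access X: HIT, count now 2. Cache: [X(c=2)]
  3. access W: MISS. Cache: [W(c=1) X(c=2)]
  4. access E: MISS. Cache: [W(c=1) E(c=1) X(c=2)]
  5. access X: HIT, count now 3. Cache: [W(c=1) E(c=1) X(c=3)]
  6. access W: HIT, count now 2. Cache: [E(c=1) W(c=2) X(c=3)]
  7. access X: HIT, count now 4. Cache: [E(c=1) W(c=2) X(c=4)]
  8. access X: HIT, count now 5. Cache: [E(c=1) W(c=2) X(c=5)]
Total: 5 hits, 3 misses, 0 evictions

Hit rate = 5/8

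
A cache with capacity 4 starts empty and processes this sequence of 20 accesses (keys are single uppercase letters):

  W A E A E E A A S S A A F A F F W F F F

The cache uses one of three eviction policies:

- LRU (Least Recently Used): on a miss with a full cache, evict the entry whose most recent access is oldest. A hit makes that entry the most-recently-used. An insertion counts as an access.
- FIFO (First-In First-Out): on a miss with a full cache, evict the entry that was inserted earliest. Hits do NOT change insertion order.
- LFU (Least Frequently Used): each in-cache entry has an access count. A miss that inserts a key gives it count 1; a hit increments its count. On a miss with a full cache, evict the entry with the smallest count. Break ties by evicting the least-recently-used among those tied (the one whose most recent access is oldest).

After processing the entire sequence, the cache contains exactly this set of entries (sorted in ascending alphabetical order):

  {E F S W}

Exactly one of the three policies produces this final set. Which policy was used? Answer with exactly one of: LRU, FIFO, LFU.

Answer: FIFO

Derivation:
Simulating under each policy and comparing final sets:
  LRU: final set = {A F S W} -> differs
  FIFO: final set = {E F S W} -> MATCHES target
  LFU: final set = {A E F W} -> differs
Only FIFO produces the target set.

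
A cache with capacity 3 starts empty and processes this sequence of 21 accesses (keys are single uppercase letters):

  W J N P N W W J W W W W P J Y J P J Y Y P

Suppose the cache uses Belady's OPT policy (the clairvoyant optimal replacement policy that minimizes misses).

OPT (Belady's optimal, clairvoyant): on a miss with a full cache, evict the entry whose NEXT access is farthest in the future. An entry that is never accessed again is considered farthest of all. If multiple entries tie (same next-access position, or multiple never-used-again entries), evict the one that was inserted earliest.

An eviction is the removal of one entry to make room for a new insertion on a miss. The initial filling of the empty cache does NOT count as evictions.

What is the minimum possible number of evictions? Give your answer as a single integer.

OPT (Belady) simulation (capacity=3):
  1. access W: MISS. Cache: [W]
  2. access J: MISS. Cache: [W J]
  3. access N: MISS. Cache: [W J N]
  4. access P: MISS, evict J (next use: step 8). Cache: [W N P]
  5. access N: HIT. Next use of N: never. Cache: [W N P]
  6. access W: HIT. Next use of W: step 7. Cache: [W N P]
  7. access W: HIT. Next use of W: step 9. Cache: [W N P]
  8. access J: MISS, evict N (next use: never). Cache: [W P J]
  9. access W: HIT. Next use of W: step 10. Cache: [W P J]
  10. access W: HIT. Next use of W: step 11. Cache: [W P J]
  11. access W: HIT. Next use of W: step 12. Cache: [W P J]
  12. access W: HIT. Next use of W: never. Cache: [W P J]
  13. access P: HIT. Next use of P: step 17. Cache: [W P J]
  14. access J: HIT. Next use of J: step 16. Cache: [W P J]
  15. access Y: MISS, evict W (next use: never). Cache: [P J Y]
  16. access J: HIT. Next use of J: step 18. Cache: [P J Y]
  17. access P: HIT. Next use of P: step 21. Cache: [P J Y]
  18. access J: HIT. Next use of J: never. Cache: [P J Y]
  19. access Y: HIT. Next use of Y: step 20. Cache: [P J Y]
  20. access Y: HIT. Next use of Y: never. Cache: [P J Y]
  21. access P: HIT. Next use of P: never. Cache: [P J Y]
Total: 15 hits, 6 misses, 3 evictions

Answer: 3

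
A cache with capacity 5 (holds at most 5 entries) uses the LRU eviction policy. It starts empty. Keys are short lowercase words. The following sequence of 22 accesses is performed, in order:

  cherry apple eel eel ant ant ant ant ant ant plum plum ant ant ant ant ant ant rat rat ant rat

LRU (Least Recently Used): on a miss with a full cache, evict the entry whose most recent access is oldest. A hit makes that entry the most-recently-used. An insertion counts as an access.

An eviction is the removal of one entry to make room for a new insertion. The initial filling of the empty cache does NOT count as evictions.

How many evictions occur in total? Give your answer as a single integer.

LRU simulation (capacity=5):
  1. access cherry: MISS. Cache (LRU->MRU): [cherry]
  2. access apple: MISS. Cache (LRU->MRU): [cherry apple]
  3. access eel: MISS. Cache (LRU->MRU): [cherry apple eel]
  4. access eel: HIT. Cache (LRU->MRU): [cherry apple eel]
  5. access ant: MISS. Cache (LRU->MRU): [cherry apple eel ant]
  6. access ant: HIT. Cache (LRU->MRU): [cherry apple eel ant]
  7. access ant: HIT. Cache (LRU->MRU): [cherry apple eel ant]
  8. access ant: HIT. Cache (LRU->MRU): [cherry apple eel ant]
  9. access ant: HIT. Cache (LRU->MRU): [cherry apple eel ant]
  10. access ant: HIT. Cache (LRU->MRU): [cherry apple eel ant]
  11. access plum: MISS. Cache (LRU->MRU): [cherry apple eel ant plum]
  12. access plum: HIT. Cache (LRU->MRU): [cherry apple eel ant plum]
  13. access ant: HIT. Cache (LRU->MRU): [cherry apple eel plum ant]
  14. access ant: HIT. Cache (LRU->MRU): [cherry apple eel plum ant]
  15. access ant: HIT. Cache (LRU->MRU): [cherry apple eel plum ant]
  16. access ant: HIT. Cache (LRU->MRU): [cherry apple eel plum ant]
  17. access ant: HIT. Cache (LRU->MRU): [cherry apple eel plum ant]
  18. access ant: HIT. Cache (LRU->MRU): [cherry apple eel plum ant]
  19. access rat: MISS, evict cherry. Cache (LRU->MRU): [apple eel plum ant rat]
  20. access rat: HIT. Cache (LRU->MRU): [apple eel plum ant rat]
  21. access ant: HIT. Cache (LRU->MRU): [apple eel plum rat ant]
  22. access rat: HIT. Cache (LRU->MRU): [apple eel plum ant rat]
Total: 16 hits, 6 misses, 1 evictions

Answer: 1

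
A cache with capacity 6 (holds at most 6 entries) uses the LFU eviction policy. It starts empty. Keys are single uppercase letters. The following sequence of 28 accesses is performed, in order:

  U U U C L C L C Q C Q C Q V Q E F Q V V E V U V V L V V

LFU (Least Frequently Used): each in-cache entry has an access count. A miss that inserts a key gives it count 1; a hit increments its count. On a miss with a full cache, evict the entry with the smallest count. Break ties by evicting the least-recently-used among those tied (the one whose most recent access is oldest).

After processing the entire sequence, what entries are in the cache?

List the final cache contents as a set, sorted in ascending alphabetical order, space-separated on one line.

LFU simulation (capacity=6):
  1. access U: MISS. Cache: [U(c=1)]
  2. access U: HIT, count now 2. Cache: [U(c=2)]
  3. access U: HIT, count now 3. Cache: [U(c=3)]
  4. access C: MISS. Cache: [C(c=1) U(c=3)]
  5. access L: MISS. Cache: [C(c=1) L(c=1) U(c=3)]
  6. access C: HIT, count now 2. Cache: [L(c=1) C(c=2) U(c=3)]
  7. access L: HIT, count now 2. Cache: [C(c=2) L(c=2) U(c=3)]
  8. access C: HIT, count now 3. Cache: [L(c=2) U(c=3) C(c=3)]
  9. access Q: MISS. Cache: [Q(c=1) L(c=2) U(c=3) C(c=3)]
  10. access C: HIT, count now 4. Cache: [Q(c=1) L(c=2) U(c=3) C(c=4)]
  11. access Q: HIT, count now 2. Cache: [L(c=2) Q(c=2) U(c=3) C(c=4)]
  12. access C: HIT, count now 5. Cache: [L(c=2) Q(c=2) U(c=3) C(c=5)]
  13. access Q: HIT, count now 3. Cache: [L(c=2) U(c=3) Q(c=3) C(c=5)]
  14. access V: MISS. Cache: [V(c=1) L(c=2) U(c=3) Q(c=3) C(c=5)]
  15. access Q: HIT, count now 4. Cache: [V(c=1) L(c=2) U(c=3) Q(c=4) C(c=5)]
  16. access E: MISS. Cache: [V(c=1) E(c=1) L(c=2) U(c=3) Q(c=4) C(c=5)]
  17. access F: MISS, evict V(c=1). Cache: [E(c=1) F(c=1) L(c=2) U(c=3) Q(c=4) C(c=5)]
  18. access Q: HIT, count now 5. Cache: [E(c=1) F(c=1) L(c=2) U(c=3) C(c=5) Q(c=5)]
  19. access V: MISS, evict E(c=1). Cache: [F(c=1) V(c=1) L(c=2) U(c=3) C(c=5) Q(c=5)]
  20. access V: HIT, count now 2. Cache: [F(c=1) L(c=2) V(c=2) U(c=3) C(c=5) Q(c=5)]
  21. access E: MISS, evict F(c=1). Cache: [E(c=1) L(c=2) V(c=2) U(c=3) C(c=5) Q(c=5)]
  22. access V: HIT, count now 3. Cache: [E(c=1) L(c=2) U(c=3) V(c=3) C(c=5) Q(c=5)]
  23. access U: HIT, count now 4. Cache: [E(c=1) L(c=2) V(c=3) U(c=4) C(c=5) Q(c=5)]
  24. access V: HIT, count now 4. Cache: [E(c=1) L(c=2) U(c=4) V(c=4) C(c=5) Q(c=5)]
  25. access V: HIT, count now 5. Cache: [E(c=1) L(c=2) U(c=4) C(c=5) Q(c=5) V(c=5)]
  26. access L: HIT, count now 3. Cache: [E(c=1) L(c=3) U(c=4) C(c=5) Q(c=5) V(c=5)]
  27. access V: HIT, count now 6. Cache: [E(c=1) L(c=3) U(c=4) C(c=5) Q(c=5) V(c=6)]
  28. access V: HIT, count now 7. Cache: [E(c=1) L(c=3) U(c=4) C(c=5) Q(c=5) V(c=7)]
Total: 19 hits, 9 misses, 3 evictions

Answer: C E L Q U V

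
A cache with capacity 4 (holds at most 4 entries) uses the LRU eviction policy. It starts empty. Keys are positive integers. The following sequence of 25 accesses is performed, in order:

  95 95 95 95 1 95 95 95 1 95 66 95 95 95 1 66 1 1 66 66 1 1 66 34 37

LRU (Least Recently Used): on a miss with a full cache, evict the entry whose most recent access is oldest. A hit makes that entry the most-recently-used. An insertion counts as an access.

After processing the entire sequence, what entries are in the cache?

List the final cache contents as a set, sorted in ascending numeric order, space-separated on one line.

LRU simulation (capacity=4):
  1. access 95: MISS. Cache (LRU->MRU): [95]
  2. access 95: HIT. Cache (LRU->MRU): [95]
  3. access 95: HIT. Cache (LRU->MRU): [95]
  4. access 95: HIT. Cache (LRU->MRU): [95]
  5. access 1: MISS. Cache (LRU->MRU): [95 1]
  6. access 95: HIT. Cache (LRU->MRU): [1 95]
  7. access 95: HIT. Cache (LRU->MRU): [1 95]
  8. access 95: HIT. Cache (LRU->MRU): [1 95]
  9. access 1: HIT. Cache (LRU->MRU): [95 1]
  10. access 95: HIT. Cache (LRU->MRU): [1 95]
  11. access 66: MISS. Cache (LRU->MRU): [1 95 66]
  12. access 95: HIT. Cache (LRU->MRU): [1 66 95]
  13. access 95: HIT. Cache (LRU->MRU): [1 66 95]
  14. access 95: HIT. Cache (LRU->MRU): [1 66 95]
  15. access 1: HIT. Cache (LRU->MRU): [66 95 1]
  16. access 66: HIT. Cache (LRU->MRU): [95 1 66]
  17. access 1: HIT. Cache (LRU->MRU): [95 66 1]
  18. access 1: HIT. Cache (LRU->MRU): [95 66 1]
  19. access 66: HIT. Cache (LRU->MRU): [95 1 66]
  20. access 66: HIT. Cache (LRU->MRU): [95 1 66]
  21. access 1: HIT. Cache (LRU->MRU): [95 66 1]
  22. access 1: HIT. Cache (LRU->MRU): [95 66 1]
  23. access 66: HIT. Cache (LRU->MRU): [95 1 66]
  24. access 34: MISS. Cache (LRU->MRU): [95 1 66 34]
  25. access 37: MISS, evict 95. Cache (LRU->MRU): [1 66 34 37]
Total: 20 hits, 5 misses, 1 evictions

Answer: 1 34 37 66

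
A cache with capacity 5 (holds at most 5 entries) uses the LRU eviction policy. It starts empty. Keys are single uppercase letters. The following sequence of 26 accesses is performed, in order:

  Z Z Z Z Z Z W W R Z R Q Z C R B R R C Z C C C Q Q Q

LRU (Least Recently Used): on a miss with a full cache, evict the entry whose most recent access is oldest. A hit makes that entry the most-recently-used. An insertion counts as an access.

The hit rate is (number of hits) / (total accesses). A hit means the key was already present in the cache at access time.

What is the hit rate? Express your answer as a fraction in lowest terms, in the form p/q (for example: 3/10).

LRU simulation (capacity=5):
  1. access Z: MISS. Cache (LRU->MRU): [Z]
  2. access Z: HIT. Cache (LRU->MRU): [Z]
  3. access Z: HIT. Cache (LRU->MRU): [Z]
  4. access Z: HIT. Cache (LRU->MRU): [Z]
  5. access Z: HIT. Cache (LRU->MRU): [Z]
  6. access Z: HIT. Cache (LRU->MRU): [Z]
  7. access W: MISS. Cache (LRU->MRU): [Z W]
  8. access W: HIT. Cache (LRU->MRU): [Z W]
  9. access R: MISS. Cache (LRU->MRU): [Z W R]
  10. access Z: HIT. Cache (LRU->MRU): [W R Z]
  11. access R: HIT. Cache (LRU->MRU): [W Z R]
  12. access Q: MISS. Cache (LRU->MRU): [W Z R Q]
  13. access Z: HIT. Cache (LRU->MRU): [W R Q Z]
  14. access C: MISS. Cache (LRU->MRU): [W R Q Z C]
  15. access R: HIT. Cache (LRU->MRU): [W Q Z C R]
  16. access B: MISS, evict W. Cache (LRU->MRU): [Q Z C R B]
  17. access R: HIT. Cache (LRU->MRU): [Q Z C B R]
  18. access R: HIT. Cache (LRU->MRU): [Q Z C B R]
  19. access C: HIT. Cache (LRU->MRU): [Q Z B R C]
  20. access Z: HIT. Cache (LRU->MRU): [Q B R C Z]
  21. access C: HIT. Cache (LRU->MRU): [Q B R Z C]
  22. access C: HIT. Cache (LRU->MRU): [Q B R Z C]
  23. access C: HIT. Cache (LRU->MRU): [Q B R Z C]
  24. access Q: HIT. Cache (LRU->MRU): [B R Z C Q]
  25. access Q: HIT. Cache (LRU->MRU): [B R Z C Q]
  26. access Q: HIT. Cache (LRU->MRU): [B R Z C Q]
Total: 20 hits, 6 misses, 1 evictions

Hit rate = 20/26 = 10/13

Answer: 10/13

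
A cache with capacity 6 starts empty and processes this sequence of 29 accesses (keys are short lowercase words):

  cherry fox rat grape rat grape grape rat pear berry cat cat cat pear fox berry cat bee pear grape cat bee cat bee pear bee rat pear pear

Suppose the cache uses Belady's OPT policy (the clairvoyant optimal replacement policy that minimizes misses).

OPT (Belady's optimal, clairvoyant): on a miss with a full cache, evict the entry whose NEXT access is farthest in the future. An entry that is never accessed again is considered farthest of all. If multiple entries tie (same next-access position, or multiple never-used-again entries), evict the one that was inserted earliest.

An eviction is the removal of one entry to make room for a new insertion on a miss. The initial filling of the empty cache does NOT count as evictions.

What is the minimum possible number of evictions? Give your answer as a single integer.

Answer: 2

Derivation:
OPT (Belady) simulation (capacity=6):
  1. access cherry: MISS. Cache: [cherry]
  2. access fox: MISS. Cache: [cherry fox]
  3. access rat: MISS. Cache: [cherry fox rat]
  4. access grape: MISS. Cache: [cherry fox rat grape]
  5. access rat: HIT. Next use of rat: step 8. Cache: [cherry fox rat grape]
  6. access grape: HIT. Next use of grape: step 7. Cache: [cherry fox rat grape]
  7. access grape: HIT. Next use of grape: step 20. Cache: [cherry fox rat grape]
  8. access rat: HIT. Next use of rat: step 27. Cache: [cherry fox rat grape]
  9. access pear: MISS. Cache: [cherry fox rat grape pear]
  10. access berry: MISS. Cache: [cherry fox rat grape pear berry]
  11. access cat: MISS, evict cherry (next use: never). Cache: [fox rat grape pear berry cat]
  12. access cat: HIT. Next use of cat: step 13. Cache: [fox rat grape pear berry cat]
  13. access cat: HIT. Next use of cat: step 17. Cache: [fox rat grape pear berry cat]
  14. access pear: HIT. Next use of pear: step 19. Cache: [fox rat grape pear berry cat]
  15. access fox: HIT. Next use of fox: never. Cache: [fox rat grape pear berry cat]
  16. access berry: HIT. Next use of berry: never. Cache: [fox rat grape pear berry cat]
  17. access cat: HIT. Next use of cat: step 21. Cache: [fox rat grape pear berry cat]
  18. access bee: MISS, evict fox (next use: never). Cache: [rat grape pear berry cat bee]
  19. access pear: HIT. Next use of pear: step 25. Cache: [rat grape pear berry cat bee]
  20. access grape: HIT. Next use of grape: never. Cache: [rat grape pear berry cat bee]
  21. access cat: HIT. Next use of cat: step 23. Cache: [rat grape pear berry cat bee]
  22. access bee: HIT. Next use of bee: step 24. Cache: [rat grape pear berry cat bee]
  23. access cat: HIT. Next use of cat: never. Cache: [rat grape pear berry cat bee]
  24. access bee: HIT. Next use of bee: step 26. Cache: [rat grape pear berry cat bee]
  25. access pear: HIT. Next use of pear: step 28. Cache: [rat grape pear berry cat bee]
  26. access bee: HIT. Next use of bee: never. Cache: [rat grape pear berry cat bee]
  27. access rat: HIT. Next use of rat: never. Cache: [rat grape pear berry cat bee]
  28. access pear: HIT. Next use of pear: step 29. Cache: [rat grape pear berry cat bee]
  29. access pear: HIT. Next use of pear: never. Cache: [rat grape pear berry cat bee]
Total: 21 hits, 8 misses, 2 evictions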